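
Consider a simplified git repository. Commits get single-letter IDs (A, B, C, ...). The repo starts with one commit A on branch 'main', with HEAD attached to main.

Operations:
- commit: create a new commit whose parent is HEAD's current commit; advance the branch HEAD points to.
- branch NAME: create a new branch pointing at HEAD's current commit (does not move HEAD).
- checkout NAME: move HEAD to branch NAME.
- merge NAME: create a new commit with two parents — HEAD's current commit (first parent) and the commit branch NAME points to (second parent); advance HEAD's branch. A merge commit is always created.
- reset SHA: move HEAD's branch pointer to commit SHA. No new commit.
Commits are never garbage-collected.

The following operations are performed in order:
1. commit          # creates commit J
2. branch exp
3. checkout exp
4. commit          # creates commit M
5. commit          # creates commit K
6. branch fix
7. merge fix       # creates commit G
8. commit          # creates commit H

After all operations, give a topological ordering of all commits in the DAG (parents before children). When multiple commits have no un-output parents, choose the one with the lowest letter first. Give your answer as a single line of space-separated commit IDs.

After op 1 (commit): HEAD=main@J [main=J]
After op 2 (branch): HEAD=main@J [exp=J main=J]
After op 3 (checkout): HEAD=exp@J [exp=J main=J]
After op 4 (commit): HEAD=exp@M [exp=M main=J]
After op 5 (commit): HEAD=exp@K [exp=K main=J]
After op 6 (branch): HEAD=exp@K [exp=K fix=K main=J]
After op 7 (merge): HEAD=exp@G [exp=G fix=K main=J]
After op 8 (commit): HEAD=exp@H [exp=H fix=K main=J]
commit A: parents=[]
commit G: parents=['K', 'K']
commit H: parents=['G']
commit J: parents=['A']
commit K: parents=['M']
commit M: parents=['J']

Answer: A J M K G H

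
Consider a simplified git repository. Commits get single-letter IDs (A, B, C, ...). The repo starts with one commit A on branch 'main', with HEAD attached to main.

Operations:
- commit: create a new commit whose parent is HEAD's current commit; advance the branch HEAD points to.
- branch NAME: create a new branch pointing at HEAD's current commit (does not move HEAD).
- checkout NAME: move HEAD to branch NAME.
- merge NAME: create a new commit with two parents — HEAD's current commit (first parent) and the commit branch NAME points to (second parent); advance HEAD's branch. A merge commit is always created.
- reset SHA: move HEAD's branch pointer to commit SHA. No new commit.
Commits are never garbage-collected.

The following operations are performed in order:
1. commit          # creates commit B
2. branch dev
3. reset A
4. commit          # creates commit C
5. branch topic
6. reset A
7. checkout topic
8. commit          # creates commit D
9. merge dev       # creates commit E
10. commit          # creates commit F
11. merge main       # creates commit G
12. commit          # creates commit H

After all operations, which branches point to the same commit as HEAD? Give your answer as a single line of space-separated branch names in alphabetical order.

Answer: topic

Derivation:
After op 1 (commit): HEAD=main@B [main=B]
After op 2 (branch): HEAD=main@B [dev=B main=B]
After op 3 (reset): HEAD=main@A [dev=B main=A]
After op 4 (commit): HEAD=main@C [dev=B main=C]
After op 5 (branch): HEAD=main@C [dev=B main=C topic=C]
After op 6 (reset): HEAD=main@A [dev=B main=A topic=C]
After op 7 (checkout): HEAD=topic@C [dev=B main=A topic=C]
After op 8 (commit): HEAD=topic@D [dev=B main=A topic=D]
After op 9 (merge): HEAD=topic@E [dev=B main=A topic=E]
After op 10 (commit): HEAD=topic@F [dev=B main=A topic=F]
After op 11 (merge): HEAD=topic@G [dev=B main=A topic=G]
After op 12 (commit): HEAD=topic@H [dev=B main=A topic=H]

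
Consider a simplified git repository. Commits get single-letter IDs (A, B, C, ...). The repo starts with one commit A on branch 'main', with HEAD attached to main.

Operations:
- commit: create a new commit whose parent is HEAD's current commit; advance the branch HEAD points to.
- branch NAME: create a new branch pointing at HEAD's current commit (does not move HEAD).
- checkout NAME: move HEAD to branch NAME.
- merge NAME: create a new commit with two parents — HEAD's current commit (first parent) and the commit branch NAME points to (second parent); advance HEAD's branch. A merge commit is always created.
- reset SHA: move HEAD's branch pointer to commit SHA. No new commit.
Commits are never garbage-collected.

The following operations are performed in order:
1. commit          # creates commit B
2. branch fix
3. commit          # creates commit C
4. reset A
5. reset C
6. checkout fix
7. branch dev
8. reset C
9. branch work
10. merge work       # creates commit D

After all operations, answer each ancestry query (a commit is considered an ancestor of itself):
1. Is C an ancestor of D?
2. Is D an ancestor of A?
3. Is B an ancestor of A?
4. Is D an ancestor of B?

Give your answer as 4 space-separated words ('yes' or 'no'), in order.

After op 1 (commit): HEAD=main@B [main=B]
After op 2 (branch): HEAD=main@B [fix=B main=B]
After op 3 (commit): HEAD=main@C [fix=B main=C]
After op 4 (reset): HEAD=main@A [fix=B main=A]
After op 5 (reset): HEAD=main@C [fix=B main=C]
After op 6 (checkout): HEAD=fix@B [fix=B main=C]
After op 7 (branch): HEAD=fix@B [dev=B fix=B main=C]
After op 8 (reset): HEAD=fix@C [dev=B fix=C main=C]
After op 9 (branch): HEAD=fix@C [dev=B fix=C main=C work=C]
After op 10 (merge): HEAD=fix@D [dev=B fix=D main=C work=C]
ancestors(D) = {A,B,C,D}; C in? yes
ancestors(A) = {A}; D in? no
ancestors(A) = {A}; B in? no
ancestors(B) = {A,B}; D in? no

Answer: yes no no no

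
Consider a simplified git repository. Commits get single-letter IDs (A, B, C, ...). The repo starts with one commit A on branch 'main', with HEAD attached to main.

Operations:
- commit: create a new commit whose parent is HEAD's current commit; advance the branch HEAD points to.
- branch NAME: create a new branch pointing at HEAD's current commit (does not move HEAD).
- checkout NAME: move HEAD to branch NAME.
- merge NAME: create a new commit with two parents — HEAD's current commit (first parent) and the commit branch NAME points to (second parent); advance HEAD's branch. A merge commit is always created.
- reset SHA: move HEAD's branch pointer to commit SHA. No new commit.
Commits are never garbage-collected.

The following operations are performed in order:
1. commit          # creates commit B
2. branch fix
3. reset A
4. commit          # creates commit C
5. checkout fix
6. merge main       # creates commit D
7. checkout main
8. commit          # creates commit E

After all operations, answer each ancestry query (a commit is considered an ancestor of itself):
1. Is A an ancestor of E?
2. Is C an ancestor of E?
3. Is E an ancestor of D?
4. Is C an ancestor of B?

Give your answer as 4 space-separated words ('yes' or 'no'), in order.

Answer: yes yes no no

Derivation:
After op 1 (commit): HEAD=main@B [main=B]
After op 2 (branch): HEAD=main@B [fix=B main=B]
After op 3 (reset): HEAD=main@A [fix=B main=A]
After op 4 (commit): HEAD=main@C [fix=B main=C]
After op 5 (checkout): HEAD=fix@B [fix=B main=C]
After op 6 (merge): HEAD=fix@D [fix=D main=C]
After op 7 (checkout): HEAD=main@C [fix=D main=C]
After op 8 (commit): HEAD=main@E [fix=D main=E]
ancestors(E) = {A,C,E}; A in? yes
ancestors(E) = {A,C,E}; C in? yes
ancestors(D) = {A,B,C,D}; E in? no
ancestors(B) = {A,B}; C in? no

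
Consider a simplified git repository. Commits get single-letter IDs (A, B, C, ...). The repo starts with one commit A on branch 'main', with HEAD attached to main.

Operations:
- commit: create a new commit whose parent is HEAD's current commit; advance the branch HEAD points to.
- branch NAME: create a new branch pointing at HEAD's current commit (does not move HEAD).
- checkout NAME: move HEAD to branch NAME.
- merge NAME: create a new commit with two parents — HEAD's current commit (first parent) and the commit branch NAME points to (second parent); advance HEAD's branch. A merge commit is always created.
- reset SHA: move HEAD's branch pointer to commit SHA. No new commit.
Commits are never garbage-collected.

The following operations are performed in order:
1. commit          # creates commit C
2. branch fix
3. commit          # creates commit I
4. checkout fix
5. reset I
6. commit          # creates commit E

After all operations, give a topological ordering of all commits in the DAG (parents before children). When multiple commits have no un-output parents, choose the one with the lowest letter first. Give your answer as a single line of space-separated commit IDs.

After op 1 (commit): HEAD=main@C [main=C]
After op 2 (branch): HEAD=main@C [fix=C main=C]
After op 3 (commit): HEAD=main@I [fix=C main=I]
After op 4 (checkout): HEAD=fix@C [fix=C main=I]
After op 5 (reset): HEAD=fix@I [fix=I main=I]
After op 6 (commit): HEAD=fix@E [fix=E main=I]
commit A: parents=[]
commit C: parents=['A']
commit E: parents=['I']
commit I: parents=['C']

Answer: A C I E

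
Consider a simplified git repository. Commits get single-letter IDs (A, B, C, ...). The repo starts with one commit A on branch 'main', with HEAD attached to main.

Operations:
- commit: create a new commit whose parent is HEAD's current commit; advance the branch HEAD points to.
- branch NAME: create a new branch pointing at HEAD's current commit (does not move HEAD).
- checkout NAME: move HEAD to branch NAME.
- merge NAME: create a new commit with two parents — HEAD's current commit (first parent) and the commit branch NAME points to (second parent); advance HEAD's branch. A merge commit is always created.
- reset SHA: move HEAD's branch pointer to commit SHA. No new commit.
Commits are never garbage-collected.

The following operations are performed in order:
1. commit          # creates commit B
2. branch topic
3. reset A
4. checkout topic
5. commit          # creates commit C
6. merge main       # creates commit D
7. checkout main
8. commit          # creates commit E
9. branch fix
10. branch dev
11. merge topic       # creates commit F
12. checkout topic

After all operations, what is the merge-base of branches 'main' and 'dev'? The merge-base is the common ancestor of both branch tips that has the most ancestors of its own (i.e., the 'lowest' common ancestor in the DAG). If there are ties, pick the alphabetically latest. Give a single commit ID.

Answer: E

Derivation:
After op 1 (commit): HEAD=main@B [main=B]
After op 2 (branch): HEAD=main@B [main=B topic=B]
After op 3 (reset): HEAD=main@A [main=A topic=B]
After op 4 (checkout): HEAD=topic@B [main=A topic=B]
After op 5 (commit): HEAD=topic@C [main=A topic=C]
After op 6 (merge): HEAD=topic@D [main=A topic=D]
After op 7 (checkout): HEAD=main@A [main=A topic=D]
After op 8 (commit): HEAD=main@E [main=E topic=D]
After op 9 (branch): HEAD=main@E [fix=E main=E topic=D]
After op 10 (branch): HEAD=main@E [dev=E fix=E main=E topic=D]
After op 11 (merge): HEAD=main@F [dev=E fix=E main=F topic=D]
After op 12 (checkout): HEAD=topic@D [dev=E fix=E main=F topic=D]
ancestors(main=F): ['A', 'B', 'C', 'D', 'E', 'F']
ancestors(dev=E): ['A', 'E']
common: ['A', 'E']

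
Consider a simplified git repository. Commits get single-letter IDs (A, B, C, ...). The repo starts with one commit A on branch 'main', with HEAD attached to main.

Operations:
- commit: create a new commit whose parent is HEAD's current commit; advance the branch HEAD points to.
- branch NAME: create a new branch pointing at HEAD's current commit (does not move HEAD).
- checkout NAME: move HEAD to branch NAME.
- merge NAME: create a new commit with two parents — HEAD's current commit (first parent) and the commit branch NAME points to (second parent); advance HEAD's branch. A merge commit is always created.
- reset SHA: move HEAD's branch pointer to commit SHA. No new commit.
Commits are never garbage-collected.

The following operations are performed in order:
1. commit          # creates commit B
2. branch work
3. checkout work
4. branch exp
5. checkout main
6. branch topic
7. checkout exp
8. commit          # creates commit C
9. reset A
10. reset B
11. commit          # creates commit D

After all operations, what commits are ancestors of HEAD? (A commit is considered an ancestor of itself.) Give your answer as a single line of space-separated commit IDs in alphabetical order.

Answer: A B D

Derivation:
After op 1 (commit): HEAD=main@B [main=B]
After op 2 (branch): HEAD=main@B [main=B work=B]
After op 3 (checkout): HEAD=work@B [main=B work=B]
After op 4 (branch): HEAD=work@B [exp=B main=B work=B]
After op 5 (checkout): HEAD=main@B [exp=B main=B work=B]
After op 6 (branch): HEAD=main@B [exp=B main=B topic=B work=B]
After op 7 (checkout): HEAD=exp@B [exp=B main=B topic=B work=B]
After op 8 (commit): HEAD=exp@C [exp=C main=B topic=B work=B]
After op 9 (reset): HEAD=exp@A [exp=A main=B topic=B work=B]
After op 10 (reset): HEAD=exp@B [exp=B main=B topic=B work=B]
After op 11 (commit): HEAD=exp@D [exp=D main=B topic=B work=B]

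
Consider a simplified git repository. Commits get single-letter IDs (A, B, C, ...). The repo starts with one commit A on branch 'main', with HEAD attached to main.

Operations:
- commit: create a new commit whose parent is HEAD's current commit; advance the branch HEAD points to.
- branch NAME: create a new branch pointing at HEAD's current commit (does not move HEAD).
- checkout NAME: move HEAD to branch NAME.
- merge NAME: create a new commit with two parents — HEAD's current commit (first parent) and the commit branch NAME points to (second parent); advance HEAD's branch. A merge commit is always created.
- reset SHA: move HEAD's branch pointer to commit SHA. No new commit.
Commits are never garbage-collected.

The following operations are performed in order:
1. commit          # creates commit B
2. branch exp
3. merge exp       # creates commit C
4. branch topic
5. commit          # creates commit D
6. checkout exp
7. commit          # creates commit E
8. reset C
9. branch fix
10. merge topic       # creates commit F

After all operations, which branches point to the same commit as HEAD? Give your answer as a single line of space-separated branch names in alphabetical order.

Answer: exp

Derivation:
After op 1 (commit): HEAD=main@B [main=B]
After op 2 (branch): HEAD=main@B [exp=B main=B]
After op 3 (merge): HEAD=main@C [exp=B main=C]
After op 4 (branch): HEAD=main@C [exp=B main=C topic=C]
After op 5 (commit): HEAD=main@D [exp=B main=D topic=C]
After op 6 (checkout): HEAD=exp@B [exp=B main=D topic=C]
After op 7 (commit): HEAD=exp@E [exp=E main=D topic=C]
After op 8 (reset): HEAD=exp@C [exp=C main=D topic=C]
After op 9 (branch): HEAD=exp@C [exp=C fix=C main=D topic=C]
After op 10 (merge): HEAD=exp@F [exp=F fix=C main=D topic=C]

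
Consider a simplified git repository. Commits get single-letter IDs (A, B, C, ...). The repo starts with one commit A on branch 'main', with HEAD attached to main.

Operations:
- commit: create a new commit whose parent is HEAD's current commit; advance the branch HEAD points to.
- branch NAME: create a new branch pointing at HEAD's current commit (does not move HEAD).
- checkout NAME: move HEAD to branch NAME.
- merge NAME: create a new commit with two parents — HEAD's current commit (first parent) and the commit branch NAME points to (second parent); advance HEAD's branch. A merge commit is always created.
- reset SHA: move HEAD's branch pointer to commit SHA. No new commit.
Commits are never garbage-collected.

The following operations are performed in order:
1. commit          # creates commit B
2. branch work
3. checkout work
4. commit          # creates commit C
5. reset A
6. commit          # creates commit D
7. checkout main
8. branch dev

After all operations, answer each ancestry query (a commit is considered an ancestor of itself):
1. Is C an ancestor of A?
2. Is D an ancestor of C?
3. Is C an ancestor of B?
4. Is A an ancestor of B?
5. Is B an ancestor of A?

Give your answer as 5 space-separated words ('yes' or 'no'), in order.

Answer: no no no yes no

Derivation:
After op 1 (commit): HEAD=main@B [main=B]
After op 2 (branch): HEAD=main@B [main=B work=B]
After op 3 (checkout): HEAD=work@B [main=B work=B]
After op 4 (commit): HEAD=work@C [main=B work=C]
After op 5 (reset): HEAD=work@A [main=B work=A]
After op 6 (commit): HEAD=work@D [main=B work=D]
After op 7 (checkout): HEAD=main@B [main=B work=D]
After op 8 (branch): HEAD=main@B [dev=B main=B work=D]
ancestors(A) = {A}; C in? no
ancestors(C) = {A,B,C}; D in? no
ancestors(B) = {A,B}; C in? no
ancestors(B) = {A,B}; A in? yes
ancestors(A) = {A}; B in? no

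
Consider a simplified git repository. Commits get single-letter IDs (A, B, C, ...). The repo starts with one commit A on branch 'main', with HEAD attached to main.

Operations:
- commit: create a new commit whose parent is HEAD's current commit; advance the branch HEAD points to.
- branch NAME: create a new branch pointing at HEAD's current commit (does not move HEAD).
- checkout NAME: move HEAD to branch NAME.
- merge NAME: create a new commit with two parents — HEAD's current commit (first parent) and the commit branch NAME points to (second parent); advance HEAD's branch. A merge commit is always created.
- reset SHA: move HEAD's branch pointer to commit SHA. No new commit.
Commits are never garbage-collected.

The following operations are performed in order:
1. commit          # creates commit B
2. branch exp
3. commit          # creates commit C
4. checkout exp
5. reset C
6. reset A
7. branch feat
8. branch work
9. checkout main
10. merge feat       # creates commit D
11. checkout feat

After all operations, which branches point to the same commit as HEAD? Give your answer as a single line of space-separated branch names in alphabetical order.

After op 1 (commit): HEAD=main@B [main=B]
After op 2 (branch): HEAD=main@B [exp=B main=B]
After op 3 (commit): HEAD=main@C [exp=B main=C]
After op 4 (checkout): HEAD=exp@B [exp=B main=C]
After op 5 (reset): HEAD=exp@C [exp=C main=C]
After op 6 (reset): HEAD=exp@A [exp=A main=C]
After op 7 (branch): HEAD=exp@A [exp=A feat=A main=C]
After op 8 (branch): HEAD=exp@A [exp=A feat=A main=C work=A]
After op 9 (checkout): HEAD=main@C [exp=A feat=A main=C work=A]
After op 10 (merge): HEAD=main@D [exp=A feat=A main=D work=A]
After op 11 (checkout): HEAD=feat@A [exp=A feat=A main=D work=A]

Answer: exp feat work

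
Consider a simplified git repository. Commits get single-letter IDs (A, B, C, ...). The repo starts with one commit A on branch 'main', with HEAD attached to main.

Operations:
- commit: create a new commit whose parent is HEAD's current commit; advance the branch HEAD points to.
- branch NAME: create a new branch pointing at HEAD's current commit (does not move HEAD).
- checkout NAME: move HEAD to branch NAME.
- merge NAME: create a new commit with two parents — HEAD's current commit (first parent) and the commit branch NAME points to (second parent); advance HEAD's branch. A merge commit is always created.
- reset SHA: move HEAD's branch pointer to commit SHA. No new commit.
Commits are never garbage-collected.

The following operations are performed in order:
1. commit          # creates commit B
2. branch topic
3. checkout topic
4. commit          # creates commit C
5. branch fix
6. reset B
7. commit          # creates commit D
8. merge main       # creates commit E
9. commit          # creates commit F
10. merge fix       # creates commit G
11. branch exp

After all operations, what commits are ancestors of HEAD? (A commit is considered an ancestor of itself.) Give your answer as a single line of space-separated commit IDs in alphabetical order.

Answer: A B C D E F G

Derivation:
After op 1 (commit): HEAD=main@B [main=B]
After op 2 (branch): HEAD=main@B [main=B topic=B]
After op 3 (checkout): HEAD=topic@B [main=B topic=B]
After op 4 (commit): HEAD=topic@C [main=B topic=C]
After op 5 (branch): HEAD=topic@C [fix=C main=B topic=C]
After op 6 (reset): HEAD=topic@B [fix=C main=B topic=B]
After op 7 (commit): HEAD=topic@D [fix=C main=B topic=D]
After op 8 (merge): HEAD=topic@E [fix=C main=B topic=E]
After op 9 (commit): HEAD=topic@F [fix=C main=B topic=F]
After op 10 (merge): HEAD=topic@G [fix=C main=B topic=G]
After op 11 (branch): HEAD=topic@G [exp=G fix=C main=B topic=G]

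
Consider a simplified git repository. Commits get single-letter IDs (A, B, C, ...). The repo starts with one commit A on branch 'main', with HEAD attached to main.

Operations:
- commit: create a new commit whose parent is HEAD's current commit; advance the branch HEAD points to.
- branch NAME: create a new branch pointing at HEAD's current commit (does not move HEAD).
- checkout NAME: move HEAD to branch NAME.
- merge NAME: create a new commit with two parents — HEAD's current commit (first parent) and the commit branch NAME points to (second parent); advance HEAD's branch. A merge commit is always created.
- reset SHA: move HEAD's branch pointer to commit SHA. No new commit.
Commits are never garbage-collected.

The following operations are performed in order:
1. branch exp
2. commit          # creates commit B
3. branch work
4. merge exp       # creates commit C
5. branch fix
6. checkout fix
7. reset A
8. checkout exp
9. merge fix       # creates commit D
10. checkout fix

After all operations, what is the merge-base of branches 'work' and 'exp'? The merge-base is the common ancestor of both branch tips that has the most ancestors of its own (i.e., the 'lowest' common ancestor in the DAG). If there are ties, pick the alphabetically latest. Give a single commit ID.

Answer: A

Derivation:
After op 1 (branch): HEAD=main@A [exp=A main=A]
After op 2 (commit): HEAD=main@B [exp=A main=B]
After op 3 (branch): HEAD=main@B [exp=A main=B work=B]
After op 4 (merge): HEAD=main@C [exp=A main=C work=B]
After op 5 (branch): HEAD=main@C [exp=A fix=C main=C work=B]
After op 6 (checkout): HEAD=fix@C [exp=A fix=C main=C work=B]
After op 7 (reset): HEAD=fix@A [exp=A fix=A main=C work=B]
After op 8 (checkout): HEAD=exp@A [exp=A fix=A main=C work=B]
After op 9 (merge): HEAD=exp@D [exp=D fix=A main=C work=B]
After op 10 (checkout): HEAD=fix@A [exp=D fix=A main=C work=B]
ancestors(work=B): ['A', 'B']
ancestors(exp=D): ['A', 'D']
common: ['A']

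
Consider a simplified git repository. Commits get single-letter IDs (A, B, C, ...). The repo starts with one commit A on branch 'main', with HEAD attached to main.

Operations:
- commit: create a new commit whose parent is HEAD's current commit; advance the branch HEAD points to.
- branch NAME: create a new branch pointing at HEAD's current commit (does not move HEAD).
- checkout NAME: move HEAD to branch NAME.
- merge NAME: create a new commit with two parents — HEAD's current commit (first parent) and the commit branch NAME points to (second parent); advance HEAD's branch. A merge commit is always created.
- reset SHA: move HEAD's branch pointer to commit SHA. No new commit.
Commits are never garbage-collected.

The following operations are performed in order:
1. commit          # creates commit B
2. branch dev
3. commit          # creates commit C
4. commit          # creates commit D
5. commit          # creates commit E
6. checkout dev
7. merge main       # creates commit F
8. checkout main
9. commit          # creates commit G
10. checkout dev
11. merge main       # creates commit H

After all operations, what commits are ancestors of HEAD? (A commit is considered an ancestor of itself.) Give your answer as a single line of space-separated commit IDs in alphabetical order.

After op 1 (commit): HEAD=main@B [main=B]
After op 2 (branch): HEAD=main@B [dev=B main=B]
After op 3 (commit): HEAD=main@C [dev=B main=C]
After op 4 (commit): HEAD=main@D [dev=B main=D]
After op 5 (commit): HEAD=main@E [dev=B main=E]
After op 6 (checkout): HEAD=dev@B [dev=B main=E]
After op 7 (merge): HEAD=dev@F [dev=F main=E]
After op 8 (checkout): HEAD=main@E [dev=F main=E]
After op 9 (commit): HEAD=main@G [dev=F main=G]
After op 10 (checkout): HEAD=dev@F [dev=F main=G]
After op 11 (merge): HEAD=dev@H [dev=H main=G]

Answer: A B C D E F G H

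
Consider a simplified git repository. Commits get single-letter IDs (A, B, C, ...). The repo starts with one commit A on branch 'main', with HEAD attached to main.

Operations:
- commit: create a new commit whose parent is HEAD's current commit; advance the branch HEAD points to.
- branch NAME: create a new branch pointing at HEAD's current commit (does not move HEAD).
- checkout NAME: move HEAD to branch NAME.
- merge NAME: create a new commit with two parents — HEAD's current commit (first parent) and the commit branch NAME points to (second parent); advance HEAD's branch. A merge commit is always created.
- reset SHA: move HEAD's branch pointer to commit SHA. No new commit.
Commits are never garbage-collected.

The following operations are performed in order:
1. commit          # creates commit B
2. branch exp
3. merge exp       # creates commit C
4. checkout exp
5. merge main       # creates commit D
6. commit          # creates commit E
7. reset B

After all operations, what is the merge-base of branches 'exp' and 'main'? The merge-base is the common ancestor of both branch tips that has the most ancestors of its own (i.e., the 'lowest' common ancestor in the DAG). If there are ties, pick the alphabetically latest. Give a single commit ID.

After op 1 (commit): HEAD=main@B [main=B]
After op 2 (branch): HEAD=main@B [exp=B main=B]
After op 3 (merge): HEAD=main@C [exp=B main=C]
After op 4 (checkout): HEAD=exp@B [exp=B main=C]
After op 5 (merge): HEAD=exp@D [exp=D main=C]
After op 6 (commit): HEAD=exp@E [exp=E main=C]
After op 7 (reset): HEAD=exp@B [exp=B main=C]
ancestors(exp=B): ['A', 'B']
ancestors(main=C): ['A', 'B', 'C']
common: ['A', 'B']

Answer: B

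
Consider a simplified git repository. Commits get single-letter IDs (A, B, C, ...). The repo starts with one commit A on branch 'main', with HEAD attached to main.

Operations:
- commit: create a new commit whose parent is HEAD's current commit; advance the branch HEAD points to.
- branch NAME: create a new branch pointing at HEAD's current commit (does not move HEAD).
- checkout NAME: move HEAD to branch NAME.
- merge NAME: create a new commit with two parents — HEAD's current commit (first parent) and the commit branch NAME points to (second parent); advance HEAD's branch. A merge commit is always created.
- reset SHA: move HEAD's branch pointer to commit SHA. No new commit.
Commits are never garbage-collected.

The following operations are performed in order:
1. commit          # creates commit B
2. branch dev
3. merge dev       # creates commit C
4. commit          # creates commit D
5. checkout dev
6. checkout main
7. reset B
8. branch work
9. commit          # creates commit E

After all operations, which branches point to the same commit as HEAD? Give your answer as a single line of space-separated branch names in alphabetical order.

Answer: main

Derivation:
After op 1 (commit): HEAD=main@B [main=B]
After op 2 (branch): HEAD=main@B [dev=B main=B]
After op 3 (merge): HEAD=main@C [dev=B main=C]
After op 4 (commit): HEAD=main@D [dev=B main=D]
After op 5 (checkout): HEAD=dev@B [dev=B main=D]
After op 6 (checkout): HEAD=main@D [dev=B main=D]
After op 7 (reset): HEAD=main@B [dev=B main=B]
After op 8 (branch): HEAD=main@B [dev=B main=B work=B]
After op 9 (commit): HEAD=main@E [dev=B main=E work=B]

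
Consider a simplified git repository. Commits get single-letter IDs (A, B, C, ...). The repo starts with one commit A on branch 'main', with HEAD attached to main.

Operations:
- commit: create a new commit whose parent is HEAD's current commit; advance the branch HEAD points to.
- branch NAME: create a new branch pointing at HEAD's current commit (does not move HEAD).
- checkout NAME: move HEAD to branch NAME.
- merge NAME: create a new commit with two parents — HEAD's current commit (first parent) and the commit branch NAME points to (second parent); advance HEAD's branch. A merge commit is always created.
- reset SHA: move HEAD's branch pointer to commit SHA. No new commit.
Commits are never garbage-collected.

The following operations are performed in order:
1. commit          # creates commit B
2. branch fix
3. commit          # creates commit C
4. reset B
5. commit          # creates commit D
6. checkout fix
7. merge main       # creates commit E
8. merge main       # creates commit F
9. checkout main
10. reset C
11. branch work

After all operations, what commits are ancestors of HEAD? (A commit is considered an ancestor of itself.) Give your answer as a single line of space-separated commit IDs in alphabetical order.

Answer: A B C

Derivation:
After op 1 (commit): HEAD=main@B [main=B]
After op 2 (branch): HEAD=main@B [fix=B main=B]
After op 3 (commit): HEAD=main@C [fix=B main=C]
After op 4 (reset): HEAD=main@B [fix=B main=B]
After op 5 (commit): HEAD=main@D [fix=B main=D]
After op 6 (checkout): HEAD=fix@B [fix=B main=D]
After op 7 (merge): HEAD=fix@E [fix=E main=D]
After op 8 (merge): HEAD=fix@F [fix=F main=D]
After op 9 (checkout): HEAD=main@D [fix=F main=D]
After op 10 (reset): HEAD=main@C [fix=F main=C]
After op 11 (branch): HEAD=main@C [fix=F main=C work=C]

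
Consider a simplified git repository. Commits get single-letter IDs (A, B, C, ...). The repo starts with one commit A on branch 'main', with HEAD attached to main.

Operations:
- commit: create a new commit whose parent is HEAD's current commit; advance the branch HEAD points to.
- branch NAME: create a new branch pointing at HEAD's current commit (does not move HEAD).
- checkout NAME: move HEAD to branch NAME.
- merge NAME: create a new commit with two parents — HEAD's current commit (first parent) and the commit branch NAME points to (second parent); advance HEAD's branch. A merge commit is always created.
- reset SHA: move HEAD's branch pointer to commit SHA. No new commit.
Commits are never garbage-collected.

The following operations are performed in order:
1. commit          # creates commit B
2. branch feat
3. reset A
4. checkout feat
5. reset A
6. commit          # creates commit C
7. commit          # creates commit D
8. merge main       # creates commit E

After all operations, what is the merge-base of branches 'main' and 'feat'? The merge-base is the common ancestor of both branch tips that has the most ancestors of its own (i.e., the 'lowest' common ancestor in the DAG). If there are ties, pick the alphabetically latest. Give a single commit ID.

After op 1 (commit): HEAD=main@B [main=B]
After op 2 (branch): HEAD=main@B [feat=B main=B]
After op 3 (reset): HEAD=main@A [feat=B main=A]
After op 4 (checkout): HEAD=feat@B [feat=B main=A]
After op 5 (reset): HEAD=feat@A [feat=A main=A]
After op 6 (commit): HEAD=feat@C [feat=C main=A]
After op 7 (commit): HEAD=feat@D [feat=D main=A]
After op 8 (merge): HEAD=feat@E [feat=E main=A]
ancestors(main=A): ['A']
ancestors(feat=E): ['A', 'C', 'D', 'E']
common: ['A']

Answer: A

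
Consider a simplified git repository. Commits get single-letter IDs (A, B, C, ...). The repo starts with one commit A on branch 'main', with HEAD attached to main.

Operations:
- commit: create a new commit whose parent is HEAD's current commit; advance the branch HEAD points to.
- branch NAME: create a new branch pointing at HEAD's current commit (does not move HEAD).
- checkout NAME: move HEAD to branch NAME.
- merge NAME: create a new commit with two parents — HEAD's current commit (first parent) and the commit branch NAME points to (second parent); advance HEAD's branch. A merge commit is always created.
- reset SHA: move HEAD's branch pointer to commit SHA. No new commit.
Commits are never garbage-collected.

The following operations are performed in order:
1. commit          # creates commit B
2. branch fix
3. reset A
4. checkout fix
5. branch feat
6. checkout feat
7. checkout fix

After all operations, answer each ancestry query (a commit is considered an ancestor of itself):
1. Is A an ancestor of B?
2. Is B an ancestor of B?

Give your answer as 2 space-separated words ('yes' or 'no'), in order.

Answer: yes yes

Derivation:
After op 1 (commit): HEAD=main@B [main=B]
After op 2 (branch): HEAD=main@B [fix=B main=B]
After op 3 (reset): HEAD=main@A [fix=B main=A]
After op 4 (checkout): HEAD=fix@B [fix=B main=A]
After op 5 (branch): HEAD=fix@B [feat=B fix=B main=A]
After op 6 (checkout): HEAD=feat@B [feat=B fix=B main=A]
After op 7 (checkout): HEAD=fix@B [feat=B fix=B main=A]
ancestors(B) = {A,B}; A in? yes
ancestors(B) = {A,B}; B in? yes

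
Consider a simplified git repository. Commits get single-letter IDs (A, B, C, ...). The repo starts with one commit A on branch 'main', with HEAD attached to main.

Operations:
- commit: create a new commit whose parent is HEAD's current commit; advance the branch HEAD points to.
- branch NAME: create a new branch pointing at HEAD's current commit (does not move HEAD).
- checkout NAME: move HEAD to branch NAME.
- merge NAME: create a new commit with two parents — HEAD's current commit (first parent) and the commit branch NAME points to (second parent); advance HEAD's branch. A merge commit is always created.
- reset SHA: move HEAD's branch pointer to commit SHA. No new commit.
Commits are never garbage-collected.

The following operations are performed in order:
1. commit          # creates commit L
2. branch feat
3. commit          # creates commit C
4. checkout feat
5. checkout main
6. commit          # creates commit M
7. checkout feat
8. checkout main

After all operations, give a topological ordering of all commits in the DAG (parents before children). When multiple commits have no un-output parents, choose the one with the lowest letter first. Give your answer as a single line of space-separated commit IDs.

After op 1 (commit): HEAD=main@L [main=L]
After op 2 (branch): HEAD=main@L [feat=L main=L]
After op 3 (commit): HEAD=main@C [feat=L main=C]
After op 4 (checkout): HEAD=feat@L [feat=L main=C]
After op 5 (checkout): HEAD=main@C [feat=L main=C]
After op 6 (commit): HEAD=main@M [feat=L main=M]
After op 7 (checkout): HEAD=feat@L [feat=L main=M]
After op 8 (checkout): HEAD=main@M [feat=L main=M]
commit A: parents=[]
commit C: parents=['L']
commit L: parents=['A']
commit M: parents=['C']

Answer: A L C M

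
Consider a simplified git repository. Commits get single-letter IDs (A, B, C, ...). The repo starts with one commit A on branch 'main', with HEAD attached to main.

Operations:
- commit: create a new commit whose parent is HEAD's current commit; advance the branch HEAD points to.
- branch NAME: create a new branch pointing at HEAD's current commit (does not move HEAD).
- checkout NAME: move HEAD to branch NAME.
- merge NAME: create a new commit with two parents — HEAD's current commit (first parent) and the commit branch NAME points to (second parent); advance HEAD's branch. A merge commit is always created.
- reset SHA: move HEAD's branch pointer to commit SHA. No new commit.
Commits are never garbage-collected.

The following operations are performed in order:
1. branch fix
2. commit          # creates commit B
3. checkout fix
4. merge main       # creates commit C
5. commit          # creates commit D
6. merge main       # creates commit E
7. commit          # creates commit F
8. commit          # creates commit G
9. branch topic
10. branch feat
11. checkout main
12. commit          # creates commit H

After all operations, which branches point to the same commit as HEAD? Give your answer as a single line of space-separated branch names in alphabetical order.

Answer: main

Derivation:
After op 1 (branch): HEAD=main@A [fix=A main=A]
After op 2 (commit): HEAD=main@B [fix=A main=B]
After op 3 (checkout): HEAD=fix@A [fix=A main=B]
After op 4 (merge): HEAD=fix@C [fix=C main=B]
After op 5 (commit): HEAD=fix@D [fix=D main=B]
After op 6 (merge): HEAD=fix@E [fix=E main=B]
After op 7 (commit): HEAD=fix@F [fix=F main=B]
After op 8 (commit): HEAD=fix@G [fix=G main=B]
After op 9 (branch): HEAD=fix@G [fix=G main=B topic=G]
After op 10 (branch): HEAD=fix@G [feat=G fix=G main=B topic=G]
After op 11 (checkout): HEAD=main@B [feat=G fix=G main=B topic=G]
After op 12 (commit): HEAD=main@H [feat=G fix=G main=H topic=G]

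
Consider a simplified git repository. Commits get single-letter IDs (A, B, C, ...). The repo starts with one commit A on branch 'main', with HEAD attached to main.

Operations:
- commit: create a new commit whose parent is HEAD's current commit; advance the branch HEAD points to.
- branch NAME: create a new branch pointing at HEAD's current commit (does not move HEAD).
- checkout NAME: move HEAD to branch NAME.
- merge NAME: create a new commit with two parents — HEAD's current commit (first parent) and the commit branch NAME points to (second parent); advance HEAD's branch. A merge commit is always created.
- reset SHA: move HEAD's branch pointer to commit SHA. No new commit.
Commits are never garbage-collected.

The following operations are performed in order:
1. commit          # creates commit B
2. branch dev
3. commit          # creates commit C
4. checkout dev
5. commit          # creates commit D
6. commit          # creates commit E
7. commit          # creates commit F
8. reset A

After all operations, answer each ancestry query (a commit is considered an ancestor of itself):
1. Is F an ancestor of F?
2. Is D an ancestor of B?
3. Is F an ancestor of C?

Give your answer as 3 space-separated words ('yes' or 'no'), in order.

After op 1 (commit): HEAD=main@B [main=B]
After op 2 (branch): HEAD=main@B [dev=B main=B]
After op 3 (commit): HEAD=main@C [dev=B main=C]
After op 4 (checkout): HEAD=dev@B [dev=B main=C]
After op 5 (commit): HEAD=dev@D [dev=D main=C]
After op 6 (commit): HEAD=dev@E [dev=E main=C]
After op 7 (commit): HEAD=dev@F [dev=F main=C]
After op 8 (reset): HEAD=dev@A [dev=A main=C]
ancestors(F) = {A,B,D,E,F}; F in? yes
ancestors(B) = {A,B}; D in? no
ancestors(C) = {A,B,C}; F in? no

Answer: yes no no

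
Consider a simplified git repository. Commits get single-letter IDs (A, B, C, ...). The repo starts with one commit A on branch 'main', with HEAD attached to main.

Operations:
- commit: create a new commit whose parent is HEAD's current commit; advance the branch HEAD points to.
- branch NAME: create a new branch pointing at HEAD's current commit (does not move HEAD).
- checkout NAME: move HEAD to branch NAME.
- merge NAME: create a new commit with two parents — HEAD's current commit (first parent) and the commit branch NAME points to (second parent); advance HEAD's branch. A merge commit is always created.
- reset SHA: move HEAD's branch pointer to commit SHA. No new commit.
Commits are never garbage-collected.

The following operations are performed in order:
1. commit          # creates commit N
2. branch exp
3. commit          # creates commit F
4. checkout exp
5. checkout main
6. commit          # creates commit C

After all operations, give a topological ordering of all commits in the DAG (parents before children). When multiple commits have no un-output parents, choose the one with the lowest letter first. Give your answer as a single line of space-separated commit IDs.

After op 1 (commit): HEAD=main@N [main=N]
After op 2 (branch): HEAD=main@N [exp=N main=N]
After op 3 (commit): HEAD=main@F [exp=N main=F]
After op 4 (checkout): HEAD=exp@N [exp=N main=F]
After op 5 (checkout): HEAD=main@F [exp=N main=F]
After op 6 (commit): HEAD=main@C [exp=N main=C]
commit A: parents=[]
commit C: parents=['F']
commit F: parents=['N']
commit N: parents=['A']

Answer: A N F C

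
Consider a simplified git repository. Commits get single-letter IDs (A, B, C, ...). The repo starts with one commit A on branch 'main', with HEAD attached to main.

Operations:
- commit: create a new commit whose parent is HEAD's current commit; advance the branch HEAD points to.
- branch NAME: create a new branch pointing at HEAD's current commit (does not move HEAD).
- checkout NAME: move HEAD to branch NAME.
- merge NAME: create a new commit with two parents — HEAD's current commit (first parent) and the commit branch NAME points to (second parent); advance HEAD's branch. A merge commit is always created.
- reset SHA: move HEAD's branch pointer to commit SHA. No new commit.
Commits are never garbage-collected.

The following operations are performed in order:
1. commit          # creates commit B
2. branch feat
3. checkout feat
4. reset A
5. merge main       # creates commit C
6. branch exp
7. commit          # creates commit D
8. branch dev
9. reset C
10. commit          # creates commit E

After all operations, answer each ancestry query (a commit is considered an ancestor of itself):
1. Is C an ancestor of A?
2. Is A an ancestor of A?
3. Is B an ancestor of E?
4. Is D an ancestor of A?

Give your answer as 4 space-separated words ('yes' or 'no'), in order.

Answer: no yes yes no

Derivation:
After op 1 (commit): HEAD=main@B [main=B]
After op 2 (branch): HEAD=main@B [feat=B main=B]
After op 3 (checkout): HEAD=feat@B [feat=B main=B]
After op 4 (reset): HEAD=feat@A [feat=A main=B]
After op 5 (merge): HEAD=feat@C [feat=C main=B]
After op 6 (branch): HEAD=feat@C [exp=C feat=C main=B]
After op 7 (commit): HEAD=feat@D [exp=C feat=D main=B]
After op 8 (branch): HEAD=feat@D [dev=D exp=C feat=D main=B]
After op 9 (reset): HEAD=feat@C [dev=D exp=C feat=C main=B]
After op 10 (commit): HEAD=feat@E [dev=D exp=C feat=E main=B]
ancestors(A) = {A}; C in? no
ancestors(A) = {A}; A in? yes
ancestors(E) = {A,B,C,E}; B in? yes
ancestors(A) = {A}; D in? no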